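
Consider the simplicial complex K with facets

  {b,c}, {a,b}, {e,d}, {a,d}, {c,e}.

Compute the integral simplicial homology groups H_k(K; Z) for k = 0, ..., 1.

We work with the vertex ordering a < b < c < d < e. The simplices of K, each written with vertices in increasing order, are:

  0-simplices (5): a, b, c, d, e
  1-simplices (5): ab, ad, bc, ce, de

Hence C_0 ≅ Z^5, C_1 ≅ Z^5.

The boundary map ∂_1: C_1 → C_0 maps an edge to its endpoints' difference, ∂[p,q] = q − p. For instance
  ∂ce = e − c.
The 5×5 boundary matrix has rank 4 and Smith normal form diag(1,1,1,1).

Computing H_k = (kernel of ∂_k) / (image of ∂_{k+1}):

  H_0: rank C_0 − rank ∂_1 = 5 − 4 = 1, and the invariant factors of ∂_1 are all 1, so H_0 = Z.
  H_1: rank ker ∂_1 − rank ∂_2 = (5 − 4) − 0 = 1, and there is no ∂_2, so H_1 = Z.

H_0 = Z,  H_1 = Z.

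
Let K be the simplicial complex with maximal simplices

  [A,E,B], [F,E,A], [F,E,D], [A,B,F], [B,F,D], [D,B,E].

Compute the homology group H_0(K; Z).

Take the total order A < B < D < E < F on the vertex set. Then K (dimension 2) consists of the simplices:

  0-simplices (5): A, B, D, E, F
  1-simplices (9): AB, AE, AF, BD, BE, BF, DE, DF, EF
  2-simplices (6): ABE, ABF, AEF, BDE, BDF, DEF

giving chain groups C_0 ≅ Z^5, C_1 ≅ Z^9, C_2 ≅ Z^6.

The boundary map ∂_1: C_1 → C_0 sends each edge [p,q] (with p < q) to q − p. For instance
  ∂BD = D − B.
The 5×9 boundary matrix has rank 4 and Smith normal form diag(1,1,1,1).

∂_2: C_2 → C_1 acts by ∂[p,q,r] = [q,r] − [p,r] + [p,q]. For instance
  ∂ABF = BF − AF + AB,
  ∂BDF = DF − BF + BD.
The 9×6 boundary matrix has rank 5 and Smith normal form diag(1,1,1,1,1).

Reading off H_k = ker ∂_k / im ∂_{k+1}:

  H_0: rank C_0 − rank ∂_1 = 5 − 4 = 1, and the invariant factors of ∂_1 are all 1, so H_0 ≅ Z.

(K is a triangulation of the 2-sphere S^2.)

H_0 ≅ Z.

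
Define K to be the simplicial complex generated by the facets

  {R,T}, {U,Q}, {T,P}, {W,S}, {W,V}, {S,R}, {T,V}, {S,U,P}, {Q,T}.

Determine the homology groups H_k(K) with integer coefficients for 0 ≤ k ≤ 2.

Take the total order P < Q < R < S < T < U < V < W on the vertex set. Then K (dimension 2) consists of the simplices:

  0-simplices (8): P, Q, R, S, T, U, V, W
  1-simplices (11): PS, PT, PU, QT, QU, RS, RT, SU, SW, TV, VW
  2-simplices (1): PSU

giving chain groups C_0 ≅ Z^8, C_1 ≅ Z^11, C_2 ≅ Z^1.

∂_1: C_1 → C_0 is given by ∂[p,q] = [q] − [p].
This gives a 8×11 integer matrix of rank 7; reducing to Smith normal form yields diagonal entries (1,1,1,1,1,1,1).

The boundary map ∂_2: C_2 → C_1 sends each 2-simplex [p,q,r] to [q,r] − [p,r] + [p,q]. For instance
  ∂PSU = SU − PU + PS.
This gives a 11×1 integer matrix of rank 1; reducing to Smith normal form yields diagonal entries (1).

Reading off H_k = ker ∂_k / im ∂_{k+1}:

  H_0: rank C_0 − rank ∂_1 = 8 − 7 = 1, and the invariant factors of ∂_1 are all 1, so H_0 ≅ Z.
  H_1: rank ker ∂_1 − rank ∂_2 = (11 − 7) − 1 = 3, and the invariant factors of ∂_2 are all 1, so H_1 ≅ Z^3.
  H_2: rank ker ∂_2 − rank ∂_3 = (1 − 1) − 0 = 0, and there is no ∂_3, so H_2 ≅ 0.

H_0 ≅ Z,  H_1 ≅ Z^3,  H_2 = 0.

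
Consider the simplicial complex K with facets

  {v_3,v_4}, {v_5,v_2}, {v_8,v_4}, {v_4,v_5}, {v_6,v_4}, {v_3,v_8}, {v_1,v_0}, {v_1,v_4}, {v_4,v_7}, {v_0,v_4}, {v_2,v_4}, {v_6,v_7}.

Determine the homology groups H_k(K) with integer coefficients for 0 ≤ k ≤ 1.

H_0 ≅ Z,  H_1 ≅ Z^4.

We work with the vertex ordering v_0 < v_1 < v_2 < v_3 < v_4 < v_5 < v_6 < v_7 < v_8. The simplices of K, each written with vertices in increasing order, are:

  0-simplices (9): [v_0], [v_1], [v_2], [v_3], [v_4], [v_5], [v_6], [v_7], [v_8]
  1-simplices (12): [v_0,v_1], [v_0,v_4], [v_1,v_4], [v_2,v_4], [v_2,v_5], [v_3,v_4], [v_3,v_8], [v_4,v_5], [v_4,v_6], [v_4,v_7], [v_4,v_8], [v_6,v_7]

so the chain groups are C_0 ≅ Z^9, C_1 ≅ Z^12.

The boundary map ∂_1: C_1 → C_0 sends each edge [p,q] (with p < q) to q − p.
The 9×12 boundary matrix has rank 8 and Smith normal form diag(1,1,1,1,1,1,1,1).

From H_k ≅ ker(∂_k) / im(∂_{k+1}) we obtain:

  H_0: rank C_0 − rank ∂_1 = 9 − 8 = 1, and the invariant factors of ∂_1 are all 1, so H_0 = Z.
  H_1: rank ker ∂_1 − rank ∂_2 = (12 − 8) − 0 = 4, and there is no ∂_2, so H_1 = Z^4.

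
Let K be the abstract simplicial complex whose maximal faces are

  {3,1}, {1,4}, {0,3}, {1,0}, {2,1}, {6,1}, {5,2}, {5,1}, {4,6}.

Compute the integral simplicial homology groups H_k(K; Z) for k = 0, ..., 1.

H_0 = Z,  H_1 = Z^3.

We work with the vertex ordering 0 < 1 < 2 < 3 < 4 < 5 < 6. The simplices of K, each written with vertices in increasing order, are:

  0-simplices (7): [0], [1], [2], [3], [4], [5], [6]
  1-simplices (9): [0,1], [0,3], [1,2], [1,3], [1,4], [1,5], [1,6], [2,5], [4,6]

so the chain groups are C_0 ≅ Z^7, C_1 ≅ Z^9.

Boundary ∂_1: C_1 → C_0 is given by ∂[p,q] = [q] − [p]. For instance
  ∂[1,2] = [2] − [1].
The 7×9 boundary matrix has rank 6 and Smith normal form diag(1,1,1,1,1,1).

From H_k ≅ ker(∂_k) / im(∂_{k+1}) we obtain:

  H_0: rank C_0 − rank ∂_1 = 7 − 6 = 1, and the invariant factors of ∂_1 are all 1, so H_0 ≅ Z.
  H_1: rank ker ∂_1 − rank ∂_2 = (9 − 6) − 0 = 3, and there is no ∂_2, so H_1 ≅ Z^3.

As a check, the Euler characteristic is 7 − 9 = -2, which agrees with 1 − 3 = -2.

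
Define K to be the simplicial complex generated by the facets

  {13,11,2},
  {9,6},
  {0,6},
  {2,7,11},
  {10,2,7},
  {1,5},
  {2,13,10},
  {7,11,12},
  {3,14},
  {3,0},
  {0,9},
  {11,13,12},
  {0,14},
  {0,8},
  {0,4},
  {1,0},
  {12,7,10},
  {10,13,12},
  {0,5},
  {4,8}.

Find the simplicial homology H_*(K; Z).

K has 15 vertices, 24 edges, 8 triangles.
rank ∂_0 = 0, rank ∂_1 = 13 ⇒ b_0 = 15 − 0 − 13 = 2; all invariant factors of ∂_1 are 1 so no torsion. So H_0 ≅ Z^2.
rank ∂_1 = 13, rank ∂_2 = 7 ⇒ b_1 = 24 − 13 − 7 = 4; all invariant factors of ∂_2 are 1 so no torsion. So H_1 ≅ Z^4.
rank ∂_2 = 7, rank ∂_3 = 0 ⇒ b_2 = 8 − 7 − 0 = 1. So H_2 ≅ Z.

H_0 ≅ Z^2,  H_1 ≅ Z^4,  H_2 ≅ Z.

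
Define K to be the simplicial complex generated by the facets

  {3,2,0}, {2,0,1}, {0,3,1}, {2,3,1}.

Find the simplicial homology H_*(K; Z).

H_0 ≅ Z,  H_1 = 0,  H_2 ≅ Z.

K has 4 vertices, 6 edges, 4 triangles.
rank ∂_0 = 0, rank ∂_1 = 3 ⇒ b_0 = 4 − 0 − 3 = 1; all invariant factors of ∂_1 are 1 so no torsion. So H_0 ≅ Z.
rank ∂_1 = 3, rank ∂_2 = 3 ⇒ b_1 = 6 − 3 − 3 = 0; all invariant factors of ∂_2 are 1 so no torsion. So H_1 ≅ 0.
rank ∂_2 = 3, rank ∂_3 = 0 ⇒ b_2 = 4 − 3 − 0 = 1. So H_2 ≅ Z.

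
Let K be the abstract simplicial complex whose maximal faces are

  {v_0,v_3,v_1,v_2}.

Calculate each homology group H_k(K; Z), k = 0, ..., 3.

Take the total order v_0 < v_1 < v_2 < v_3 on the vertex set. Then K (dimension 3) consists of the simplices:

  0-simplices (4): [v_0], [v_1], [v_2], [v_3]
  1-simplices (6): [v_0,v_1], [v_0,v_2], [v_0,v_3], [v_1,v_2], [v_1,v_3], [v_2,v_3]
  2-simplices (4): [v_0,v_1,v_2], [v_0,v_1,v_3], [v_0,v_2,v_3], [v_1,v_2,v_3]
  3-simplices (1): [v_0,v_1,v_2,v_3]

so the chain groups are C_0 ≅ Z^4, C_1 ≅ Z^6, C_2 ≅ Z^4, C_3 ≅ Z^1.

∂_1: C_1 → C_0 sends each edge [p,q] (with p < q) to q − p.
The resulting 4×6 matrix has rank 3, and its Smith normal form has invariant factors (1,1,1).

∂_2: C_2 → C_1 sends each 2-simplex [p,q,r] to [q,r] − [p,r] + [p,q]. For instance
  ∂[v_1,v_2,v_3] = [v_2,v_3] − [v_1,v_3] + [v_1,v_2],
  ∂[v_0,v_2,v_3] = [v_2,v_3] − [v_0,v_3] + [v_0,v_2].
The resulting 6×4 matrix has rank 3, and its Smith normal form has invariant factors (1,1,1).

The boundary map ∂_3: C_3 → C_2 sends each 3-simplex σ to the alternating sum Σ_i (−1)^i (σ with its i-th vertex removed). For instance
  ∂[v_0,v_1,v_2,v_3] = [v_1,v_2,v_3] − [v_0,v_2,v_3] + [v_0,v_1,v_3] − [v_0,v_1,v_2].
The resulting 4×1 matrix has rank 1, and its Smith normal form has invariant factors (1).

Reading off H_k = ker ∂_k / im ∂_{k+1}:

  H_0: rank C_0 − rank ∂_1 = 4 − 3 = 1, and the invariant factors of ∂_1 are all 1, so H_0 = Z.
  H_1: rank ker ∂_1 − rank ∂_2 = (6 − 3) − 3 = 0, and the invariant factors of ∂_2 are all 1, so H_1 = 0.
  H_2: rank ker ∂_2 − rank ∂_3 = (4 − 3) − 1 = 0, and the invariant factors of ∂_3 are all 1, so H_2 = 0.
  H_3: rank ker ∂_3 − rank ∂_4 = (1 − 1) − 0 = 0, and there is no ∂_4, so H_3 = 0.

H_0 = Z,  H_1 = 0,  H_2 = 0,  H_3 = 0.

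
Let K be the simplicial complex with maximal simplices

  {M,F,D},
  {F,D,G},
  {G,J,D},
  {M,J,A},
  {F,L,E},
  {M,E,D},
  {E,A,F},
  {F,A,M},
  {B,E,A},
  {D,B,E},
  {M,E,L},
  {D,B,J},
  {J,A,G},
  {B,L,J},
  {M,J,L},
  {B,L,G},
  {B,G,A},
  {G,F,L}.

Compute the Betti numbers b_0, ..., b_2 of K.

We work with the vertex ordering A < B < D < E < F < G < J < L < M. The simplices of K, each written with vertices in increasing order, are:

  0-simplices (9): A, B, D, E, F, G, J, L, M
  1-simplices (27): AB, AE, AF, AG, AJ, AM, BD, BE, BG, BJ, BL, DE, DF, DG, DJ, DM, EF, EL, EM, FG, FL, FM, GJ, GL, JL, JM, LM
  2-simplices (18): ABE, ABG, AEF, AFM, AGJ, AJM, BDE, BDJ, BGL, BJL, DEM, DFG, DFM, DGJ, EFL, ELM, FGL, JLM

so the chain groups are C_0 ≅ Z^9, C_1 ≅ Z^27, C_2 ≅ Z^18.

The boundary map ∂_1: C_1 → C_0 is given by ∂[p,q] = [q] − [p].
The resulting 9×27 matrix has rank 8, and its Smith normal form has invariant factors (1,1,1,1,1,1,1,1).

Boundary ∂_2: C_2 → C_1 maps a triangle to the signed sum of its edges. For instance
  ∂BJL = JL − BL + BJ,
  ∂BDJ = DJ − BJ + BD.
This gives a 27×18 integer matrix of rank 18; reducing to Smith normal form yields diagonal entries (1,1,1,1,1,1,1,1,1,1,1,1,1,1,1,1,1,2).

Computing H_k = (kernel of ∂_k) / (image of ∂_{k+1}):

  H_0: rank C_0 − rank ∂_1 = 9 − 8 = 1, and the invariant factors of ∂_1 are all 1, so H_0 = Z.
  H_1: rank ker ∂_1 − rank ∂_2 = (27 − 8) − 18 = 1, and ∂_2 has invariant factor 2 > 1, so H_1 = Z ⊕ Z/2.
  H_2: rank ker ∂_2 − rank ∂_3 = (18 − 18) − 0 = 0, and there is no ∂_3, so H_2 = 0.

(K is a triangulation of the Klein bottle.)

Hence the Betti numbers are b_0 = 1, b_1 = 1, b_2 = 0.

b_0 = 1, b_1 = 1, b_2 = 0.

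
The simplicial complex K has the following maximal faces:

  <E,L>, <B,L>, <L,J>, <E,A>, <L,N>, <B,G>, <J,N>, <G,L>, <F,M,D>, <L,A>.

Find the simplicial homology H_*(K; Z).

H_0 = Z^2,  H_1 = Z^3,  H_2 = 0.

We work with the vertex ordering A < B < D < E < F < G < J < L < M < N. The simplices of K, each written with vertices in increasing order, are:

  0-simplices (10): A, B, D, E, F, G, J, L, M, N
  1-simplices (12): AE, AL, BG, BL, DF, DM, EL, FM, GL, JL, JN, LN
  2-simplices (1): DFM

so the chain groups are C_0 ≅ Z^10, C_1 ≅ Z^12, C_2 ≅ Z^1.

∂_1: C_1 → C_0 maps an edge to its endpoints' difference, ∂[p,q] = q − p.
This gives a 10×12 integer matrix of rank 8; reducing to Smith normal form yields diagonal entries (1,1,1,1,1,1,1,1).

Boundary ∂_2: C_2 → C_1 sends each 2-simplex [p,q,r] to [q,r] − [p,r] + [p,q]. For instance
  ∂DFM = FM − DM + DF.
The resulting 12×1 matrix has rank 1, and its Smith normal form has invariant factors (1).

From H_k ≅ ker(∂_k) / im(∂_{k+1}) we obtain:

  H_0: rank C_0 − rank ∂_1 = 10 − 8 = 2, and the invariant factors of ∂_1 are all 1, so H_0 = Z^2.
  H_1: rank ker ∂_1 − rank ∂_2 = (12 − 8) − 1 = 3, and the invariant factors of ∂_2 are all 1, so H_1 = Z^3.
  H_2: rank ker ∂_2 − rank ∂_3 = (1 − 1) − 0 = 0, and there is no ∂_3, so H_2 = 0.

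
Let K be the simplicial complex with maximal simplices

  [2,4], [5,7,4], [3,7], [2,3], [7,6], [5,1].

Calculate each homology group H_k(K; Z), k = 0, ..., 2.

Take the total order 1 < 2 < 3 < 4 < 5 < 6 < 7 on the vertex set. Then K (dimension 2) consists of the simplices:

  0-simplices (7): [1], [2], [3], [4], [5], [6], [7]
  1-simplices (8): [1,5], [2,3], [2,4], [3,7], [4,5], [4,7], [5,7], [6,7]
  2-simplices (1): [4,5,7]

Hence C_0 ≅ Z^7, C_1 ≅ Z^8, C_2 ≅ Z^1.

The boundary map ∂_1: C_1 → C_0 sends each edge [p,q] (with p < q) to q − p. For instance
  ∂[2,3] = [3] − [2].
The 7×8 boundary matrix has rank 6 and Smith normal form diag(1,1,1,1,1,1).

Boundary ∂_2: C_2 → C_1 maps a triangle to the signed sum of its edges. For instance
  ∂[4,5,7] = [5,7] − [4,7] + [4,5].
The resulting 8×1 matrix has rank 1, and its Smith normal form has invariant factors (1).

From H_k ≅ ker(∂_k) / im(∂_{k+1}) we obtain:

  H_0: rank C_0 − rank ∂_1 = 7 − 6 = 1, and the invariant factors of ∂_1 are all 1, so H_0 ≅ Z.
  H_1: rank ker ∂_1 − rank ∂_2 = (8 − 6) − 1 = 1, and the invariant factors of ∂_2 are all 1, so H_1 ≅ Z.
  H_2: rank ker ∂_2 − rank ∂_3 = (1 − 1) − 0 = 0, and there is no ∂_3, so H_2 ≅ 0.

H_0 ≅ Z,  H_1 ≅ Z,  H_2 = 0.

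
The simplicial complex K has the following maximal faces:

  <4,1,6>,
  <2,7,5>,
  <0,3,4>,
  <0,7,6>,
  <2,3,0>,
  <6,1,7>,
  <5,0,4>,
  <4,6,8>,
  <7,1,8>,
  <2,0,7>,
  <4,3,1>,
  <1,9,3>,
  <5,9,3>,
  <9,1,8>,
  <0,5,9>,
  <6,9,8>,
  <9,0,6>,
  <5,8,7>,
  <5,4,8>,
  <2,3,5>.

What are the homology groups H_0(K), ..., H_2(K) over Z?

H_0 = Z,  H_1 = Z × Z/2,  H_2 = 0.

We work with the vertex ordering 0 < 1 < 2 < 3 < 4 < 5 < 6 < 7 < 8 < 9. The simplices of K, each written with vertices in increasing order, are:

  0-simplices (10): [0], [1], [2], [3], [4], [5], [6], [7], [8], [9]
  1-simplices (30): (30 of them)
  2-simplices (20): (20 of them)

Hence C_0 ≅ Z^10, C_1 ≅ Z^30, C_2 ≅ Z^20.

The boundary map ∂_1: C_1 → C_0 is given by ∂[p,q] = [q] − [p]. For instance
  ∂[6,7] = [7] − [6].
This gives a 10×30 integer matrix of rank 9; reducing to Smith normal form yields diagonal entries (1,1,1,1,1,1,1,1,1).

Boundary ∂_2: C_2 → C_1 sends each 2-simplex [p,q,r] to [q,r] − [p,r] + [p,q]. For instance
  ∂[2,5,7] = [5,7] − [2,7] + [2,5],
  ∂[6,8,9] = [8,9] − [6,9] + [6,8].
The resulting 30×20 matrix has rank 20, and its Smith normal form has invariant factors (1,1,1,1,1,1,1,1,1,1,1,1,1,1,1,1,1,1,1,2).

Computing H_k = (kernel of ∂_k) / (image of ∂_{k+1}):

  H_0: rank C_0 − rank ∂_1 = 10 − 9 = 1, and the invariant factors of ∂_1 are all 1, so H_0 = Z.
  H_1: rank ker ∂_1 − rank ∂_2 = (30 − 9) − 20 = 1, and ∂_2 has invariant factor 2 > 1, so H_1 = Z × Z/2.
  H_2: rank ker ∂_2 − rank ∂_3 = (20 − 20) − 0 = 0, and there is no ∂_3, so H_2 = 0.

As a check, the Euler characteristic is 10 − 30 + 20 = 0, which agrees with 1 − 1 + 0 = 0.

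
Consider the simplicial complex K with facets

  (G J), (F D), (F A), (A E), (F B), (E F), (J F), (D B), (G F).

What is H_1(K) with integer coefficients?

We work with the vertex ordering A < B < D < E < F < G < J. The simplices of K, each written with vertices in increasing order, are:

  0-simplices (7): A, B, D, E, F, G, J
  1-simplices (9): AE, AF, BD, BF, DF, EF, FG, FJ, GJ

so the chain groups are C_0 ≅ Z^7, C_1 ≅ Z^9.

The boundary map ∂_1: C_1 → C_0 maps an edge to its endpoints' difference, ∂[p,q] = q − p.
The resulting 7×9 matrix has rank 6, and its Smith normal form has invariant factors (1,1,1,1,1,1).

Now H_k = ker ∂_k / im ∂_{k+1}, so:

  H_1: rank ker ∂_1 − rank ∂_2 = (9 − 6) − 0 = 3, and there is no ∂_2, so H_1 ≅ Z^3.

H_1 = Z^3.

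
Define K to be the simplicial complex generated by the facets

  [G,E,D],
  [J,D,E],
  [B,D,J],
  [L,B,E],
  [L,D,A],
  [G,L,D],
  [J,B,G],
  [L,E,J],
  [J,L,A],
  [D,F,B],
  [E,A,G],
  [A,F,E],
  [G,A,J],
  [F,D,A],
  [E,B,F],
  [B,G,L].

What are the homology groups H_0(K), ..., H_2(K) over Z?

Order the vertices as A < B < D < E < F < G < J < L. Listing each simplex with vertices in this order, K has dimension 2 with simplices:

  0-simplices (8): A, B, D, E, F, G, J, L
  1-simplices (24): AD, AE, AF, AG, AJ, AL, BD, BE, BF, BG, BJ, BL, DE, DF, DG, DJ, DL, EF, EG, EJ, EL, GJ, GL, JL
  2-simplices (16): ADF, ADL, AEF, AEG, AGJ, AJL, BDF, BDJ, BEF, BEL, BGJ, BGL, DEG, DEJ, DGL, EJL

so the chain groups are C_0 ≅ Z^8, C_1 ≅ Z^24, C_2 ≅ Z^16.

Boundary ∂_1: C_1 → C_0 maps an edge to its endpoints' difference, ∂[p,q] = q − p. For instance
  ∂AE = E − A.
The resulting 8×24 matrix has rank 7, and its Smith normal form has invariant factors (1,1,1,1,1,1,1).

Boundary ∂_2: C_2 → C_1 sends each 2-simplex [p,q,r] to [q,r] − [p,r] + [p,q]. For instance
  ∂AEG = EG − AG + AE,
  ∂BGJ = GJ − BJ + BG.
The resulting 24×16 matrix has rank 15, and its Smith normal form has invariant factors (1,1,1,1,1,1,1,1,1,1,1,1,1,1,1).

From H_k ≅ ker(∂_k) / im(∂_{k+1}) we obtain:

  H_0: rank C_0 − rank ∂_1 = 8 − 7 = 1, and the invariant factors of ∂_1 are all 1, so H_0 = Z.
  H_1: rank ker ∂_1 − rank ∂_2 = (24 − 7) − 15 = 2, and the invariant factors of ∂_2 are all 1, so H_1 = Z^2.
  H_2: rank ker ∂_2 − rank ∂_3 = (16 − 15) − 0 = 1, and there is no ∂_3, so H_2 = Z.

H_0 = Z,  H_1 = Z^2,  H_2 = Z.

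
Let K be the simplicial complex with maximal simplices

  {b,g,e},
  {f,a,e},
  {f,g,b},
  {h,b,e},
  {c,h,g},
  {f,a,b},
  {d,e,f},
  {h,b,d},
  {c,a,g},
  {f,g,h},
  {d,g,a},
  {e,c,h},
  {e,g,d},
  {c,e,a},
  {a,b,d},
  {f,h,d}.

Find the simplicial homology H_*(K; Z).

H_0 = Z,  H_1 = Z^2,  H_2 = Z.

Fix the vertex order a < b < c < d < e < f < g < h and write every simplex with vertices in increasing order. Then dim K = 2 and the simplices of K are:

  0-simplices (8): a, b, c, d, e, f, g, h
  1-simplices (24): ab, ac, ad, ae, af, ag, bd, be, bf, bg, bh, ce, cg, ch, de, df, dg, dh, ef, eg, eh, fg, fh, gh
  2-simplices (16): abd, abf, ace, acg, adg, aef, bdh, beg, beh, bfg, ceh, cgh, def, deg, dfh, fgh

Hence C_0 ≅ Z^8, C_1 ≅ Z^24, C_2 ≅ Z^16.

Boundary ∂_1: C_1 → C_0 sends each edge [p,q] (with p < q) to q − p.
The resulting 8×24 matrix has rank 7, and its Smith normal form has invariant factors (1,1,1,1,1,1,1).

Boundary ∂_2: C_2 → C_1 maps a triangle to the signed sum of its edges. For instance
  ∂bfg = fg − bg + bf,
  ∂deg = eg − dg + de.
The 24×16 boundary matrix has rank 15 and Smith normal form diag(1,1,1,1,1,1,1,1,1,1,1,1,1,1,1).

Now H_k = ker ∂_k / im ∂_{k+1}, so:

  H_0: rank C_0 − rank ∂_1 = 8 − 7 = 1, and the invariant factors of ∂_1 are all 1, so H_0 ≅ Z.
  H_1: rank ker ∂_1 − rank ∂_2 = (24 − 7) − 15 = 2, and the invariant factors of ∂_2 are all 1, so H_1 ≅ Z^2.
  H_2: rank ker ∂_2 − rank ∂_3 = (16 − 15) − 0 = 1, and there is no ∂_3, so H_2 ≅ Z.

As a check, the Euler characteristic is 8 − 24 + 16 = 0, which agrees with 1 − 2 + 1 = 0.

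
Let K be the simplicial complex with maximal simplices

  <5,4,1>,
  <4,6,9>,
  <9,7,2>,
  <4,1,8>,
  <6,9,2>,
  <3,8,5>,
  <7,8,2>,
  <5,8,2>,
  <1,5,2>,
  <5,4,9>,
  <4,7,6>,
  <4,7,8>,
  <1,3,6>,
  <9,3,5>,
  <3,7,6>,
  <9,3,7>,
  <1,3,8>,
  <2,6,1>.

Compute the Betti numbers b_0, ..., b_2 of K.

b_0 = 1, b_1 = 1, b_2 = 0.

We work with the vertex ordering 1 < 2 < 3 < 4 < 5 < 6 < 7 < 8 < 9. The simplices of K, each written with vertices in increasing order, are:

  0-simplices (9): [1], [2], [3], [4], [5], [6], [7], [8], [9]
  1-simplices (27): (27 of them)
  2-simplices (18): [1,2,5], [1,2,6], [1,3,6], [1,3,8], [1,4,5], [1,4,8], [2,5,8], [2,6,9], [2,7,8], [2,7,9], [3,5,8], [3,5,9], [3,6,7], [3,7,9], [4,5,9], [4,6,7], [4,6,9], [4,7,8]

giving chain groups C_0 ≅ Z^9, C_1 ≅ Z^27, C_2 ≅ Z^18.

Boundary ∂_1: C_1 → C_0 maps an edge to its endpoints' difference, ∂[p,q] = q − p. For instance
  ∂[6,7] = [7] − [6].
This gives a 9×27 integer matrix of rank 8; reducing to Smith normal form yields diagonal entries (1,1,1,1,1,1,1,1).

The boundary map ∂_2: C_2 → C_1 acts by ∂[p,q,r] = [q,r] − [p,r] + [p,q]. For instance
  ∂[2,5,8] = [5,8] − [2,8] + [2,5],
  ∂[3,7,9] = [7,9] − [3,9] + [3,7].
The resulting 27×18 matrix has rank 18, and its Smith normal form has invariant factors (1,1,1,1,1,1,1,1,1,1,1,1,1,1,1,1,1,2).

Computing H_k = (kernel of ∂_k) / (image of ∂_{k+1}):

  H_0: rank C_0 − rank ∂_1 = 9 − 8 = 1, and the invariant factors of ∂_1 are all 1, so H_0 ≅ Z.
  H_1: rank ker ∂_1 − rank ∂_2 = (27 − 8) − 18 = 1, and ∂_2 has invariant factor 2 > 1, so H_1 ≅ Z × Z/2.
  H_2: rank ker ∂_2 − rank ∂_3 = (18 − 18) − 0 = 0, and there is no ∂_3, so H_2 ≅ 0.

As a check, the Euler characteristic is 9 − 27 + 18 = 0, which agrees with 1 − 1 + 0 = 0.

Hence the Betti numbers are b_0 = 1, b_1 = 1, b_2 = 0.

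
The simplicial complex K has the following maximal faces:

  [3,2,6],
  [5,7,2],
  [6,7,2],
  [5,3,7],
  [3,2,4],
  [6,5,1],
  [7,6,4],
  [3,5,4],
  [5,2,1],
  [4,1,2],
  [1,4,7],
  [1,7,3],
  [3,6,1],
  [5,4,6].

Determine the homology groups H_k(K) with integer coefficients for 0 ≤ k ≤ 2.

H_0 = Z,  H_1 = Z^2,  H_2 = Z.

Take the total order 1 < 2 < 3 < 4 < 5 < 6 < 7 on the vertex set. Then K (dimension 2) consists of the simplices:

  0-simplices (7): [1], [2], [3], [4], [5], [6], [7]
  1-simplices (21): [1,2], [1,3], [1,4], [1,5], [1,6], [1,7], [2,3], [2,4], [2,5], [2,6], [2,7], [3,4], [3,5], [3,6], [3,7], [4,5], [4,6], [4,7], [5,6], [5,7], [6,7]
  2-simplices (14): [1,2,4], [1,2,5], [1,3,6], [1,3,7], [1,4,7], [1,5,6], [2,3,4], [2,3,6], [2,5,7], [2,6,7], [3,4,5], [3,5,7], [4,5,6], [4,6,7]

Hence C_0 ≅ Z^7, C_1 ≅ Z^21, C_2 ≅ Z^14.

Boundary ∂_1: C_1 → C_0 is given by ∂[p,q] = [q] − [p]. For instance
  ∂[3,4] = [4] − [3].
This gives a 7×21 integer matrix of rank 6; reducing to Smith normal form yields diagonal entries (1,1,1,1,1,1).

The boundary map ∂_2: C_2 → C_1 maps a triangle to the signed sum of its edges. For instance
  ∂[2,5,7] = [5,7] − [2,7] + [2,5],
  ∂[4,5,6] = [5,6] − [4,6] + [4,5].
This gives a 21×14 integer matrix of rank 13; reducing to Smith normal form yields diagonal entries (1,1,1,1,1,1,1,1,1,1,1,1,1).

Reading off H_k = ker ∂_k / im ∂_{k+1}:

  H_0: rank C_0 − rank ∂_1 = 7 − 6 = 1, and the invariant factors of ∂_1 are all 1, so H_0 = Z.
  H_1: rank ker ∂_1 − rank ∂_2 = (21 − 6) − 13 = 2, and the invariant factors of ∂_2 are all 1, so H_1 = Z^2.
  H_2: rank ker ∂_2 − rank ∂_3 = (14 − 13) − 0 = 1, and there is no ∂_3, so H_2 = Z.

As a check, the Euler characteristic is 7 − 21 + 14 = 0, which agrees with 1 − 2 + 1 = 0.
(K is a triangulation of the torus T^2.)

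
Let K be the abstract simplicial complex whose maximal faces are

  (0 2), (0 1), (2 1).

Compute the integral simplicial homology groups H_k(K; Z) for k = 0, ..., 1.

H_0 = Z,  H_1 = Z.

We work with the vertex ordering 0 < 1 < 2. The simplices of K, each written with vertices in increasing order, are:

  0-simplices (3): [0], [1], [2]
  1-simplices (3): [0,1], [0,2], [1,2]

so the chain groups are C_0 ≅ Z^3, C_1 ≅ Z^3.

The boundary map ∂_1: C_1 → C_0 maps an edge to its endpoints' difference, ∂[p,q] = q − p.
This gives a 3×3 integer matrix of rank 2; reducing to Smith normal form yields diagonal entries (1,1).

Now H_k = ker ∂_k / im ∂_{k+1}, so:

  H_0: rank C_0 − rank ∂_1 = 3 − 2 = 1, and the invariant factors of ∂_1 are all 1, so H_0 ≅ Z.
  H_1: rank ker ∂_1 − rank ∂_2 = (3 − 2) − 0 = 1, and there is no ∂_2, so H_1 ≅ Z.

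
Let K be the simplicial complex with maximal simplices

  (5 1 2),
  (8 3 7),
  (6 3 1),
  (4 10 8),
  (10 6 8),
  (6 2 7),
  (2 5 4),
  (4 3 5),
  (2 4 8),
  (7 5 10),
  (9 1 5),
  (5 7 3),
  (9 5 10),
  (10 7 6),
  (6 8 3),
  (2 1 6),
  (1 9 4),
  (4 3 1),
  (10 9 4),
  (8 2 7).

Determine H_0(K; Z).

Order the vertices as 1 < 2 < 3 < 4 < 5 < 6 < 7 < 8 < 9 < 10. Listing each simplex with vertices in this order, K has dimension 2 with simplices:

  0-simplices (10): [1], [2], [3], [4], [5], [6], [7], [8], [9], [10]
  1-simplices (30): (30 of them)
  2-simplices (20): (20 of them)

Hence C_0 ≅ Z^10, C_1 ≅ Z^30, C_2 ≅ Z^20.

The boundary map ∂_1: C_1 → C_0 is given by ∂[p,q] = [q] − [p].
This gives a 10×30 integer matrix of rank 9; reducing to Smith normal form yields diagonal entries (1,1,1,1,1,1,1,1,1).

∂_2: C_2 → C_1 maps a triangle to the signed sum of its edges. For instance
  ∂[2,4,8] = [4,8] − [2,8] + [2,4],
  ∂[4,9,10] = [9,10] − [4,10] + [4,9].
The 30×20 boundary matrix has rank 20 and Smith normal form diag(1,1,1,1,1,1,1,1,1,1,1,1,1,1,1,1,1,1,1,2).

From H_k ≅ ker(∂_k) / im(∂_{k+1}) we obtain:

  H_0: rank C_0 − rank ∂_1 = 10 − 9 = 1, and the invariant factors of ∂_1 are all 1, so H_0 ≅ Z.

H_0 ≅ Z.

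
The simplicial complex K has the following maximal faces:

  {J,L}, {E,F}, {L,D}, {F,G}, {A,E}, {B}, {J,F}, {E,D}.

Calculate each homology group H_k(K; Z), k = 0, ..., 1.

Order the vertices as A < B < D < E < F < G < J < L. Listing each simplex with vertices in this order, K has dimension 1 with simplices:

  0-simplices (8): A, B, D, E, F, G, J, L
  1-simplices (7): AE, DE, DL, EF, FG, FJ, JL

so the chain groups are C_0 ≅ Z^8, C_1 ≅ Z^7.

The boundary map ∂_1: C_1 → C_0 is given by ∂[p,q] = [q] − [p].
This gives a 8×7 integer matrix of rank 6; reducing to Smith normal form yields diagonal entries (1,1,1,1,1,1).

From H_k ≅ ker(∂_k) / im(∂_{k+1}) we obtain:

  H_0: rank C_0 − rank ∂_1 = 8 − 6 = 2, and the invariant factors of ∂_1 are all 1, so H_0 = Z^2.
  H_1: rank ker ∂_1 − rank ∂_2 = (7 − 6) − 0 = 1, and there is no ∂_2, so H_1 = Z.

As a check, the Euler characteristic is 8 − 7 = 1, which agrees with 2 − 1 = 1.

H_0 ≅ Z^2,  H_1 ≅ Z.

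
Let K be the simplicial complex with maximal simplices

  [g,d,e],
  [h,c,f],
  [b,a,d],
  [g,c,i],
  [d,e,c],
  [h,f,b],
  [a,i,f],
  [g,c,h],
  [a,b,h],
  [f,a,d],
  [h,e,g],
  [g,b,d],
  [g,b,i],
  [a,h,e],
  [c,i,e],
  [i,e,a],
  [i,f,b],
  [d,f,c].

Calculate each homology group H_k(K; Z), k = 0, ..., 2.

H_0 = Z,  H_1 = Z ⊕ Z_2,  H_2 = 0.

We work with the vertex ordering a < b < c < d < e < f < g < h < i. The simplices of K, each written with vertices in increasing order, are:

  0-simplices (9): a, b, c, d, e, f, g, h, i
  1-simplices (27): ab, ad, ae, af, ah, ai, bd, bf, bg, bh, bi, cd, ce, cf, cg, ch, ci, de, df, dg, eg, eh, ei, fh, fi, gh, gi
  2-simplices (18): abd, abh, adf, aeh, aei, afi, bdg, bfh, bfi, bgi, cde, cdf, cei, cfh, cgh, cgi, deg, egh

giving chain groups C_0 ≅ Z^9, C_1 ≅ Z^27, C_2 ≅ Z^18.

Boundary ∂_1: C_1 → C_0 is given by ∂[p,q] = [q] − [p]. For instance
  ∂df = f − d.
This gives a 9×27 integer matrix of rank 8; reducing to Smith normal form yields diagonal entries (1,1,1,1,1,1,1,1).

The boundary map ∂_2: C_2 → C_1 sends each 2-simplex [p,q,r] to [q,r] − [p,r] + [p,q]. For instance
  ∂abd = bd − ad + ab,
  ∂egh = gh − eh + eg.
As a 27×18 matrix over Z this has rank 18, with invariant factors (1,1,1,1,1,1,1,1,1,1,1,1,1,1,1,1,1,2).

Computing H_k = (kernel of ∂_k) / (image of ∂_{k+1}):

  H_0: rank C_0 − rank ∂_1 = 9 − 8 = 1, and the invariant factors of ∂_1 are all 1, so H_0 = Z.
  H_1: rank ker ∂_1 − rank ∂_2 = (27 − 8) − 18 = 1, and ∂_2 has invariant factor 2 > 1, so H_1 = Z ⊕ Z_2.
  H_2: rank ker ∂_2 − rank ∂_3 = (18 − 18) − 0 = 0, and there is no ∂_3, so H_2 = 0.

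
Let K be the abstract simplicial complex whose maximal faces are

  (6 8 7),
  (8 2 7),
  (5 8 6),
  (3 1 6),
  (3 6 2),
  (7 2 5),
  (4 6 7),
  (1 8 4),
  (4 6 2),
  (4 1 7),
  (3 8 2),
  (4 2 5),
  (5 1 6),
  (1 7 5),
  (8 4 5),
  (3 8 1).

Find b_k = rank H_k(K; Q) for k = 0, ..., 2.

b_0 = 1, b_1 = 2, b_2 = 1.

We work with the vertex ordering 1 < 2 < 3 < 4 < 5 < 6 < 7 < 8. The simplices of K, each written with vertices in increasing order, are:

  0-simplices (8): [1], [2], [3], [4], [5], [6], [7], [8]
  1-simplices (24): (24 of them)
  2-simplices (16): [1,3,6], [1,3,8], [1,4,7], [1,4,8], [1,5,6], [1,5,7], [2,3,6], [2,3,8], [2,4,5], [2,4,6], [2,5,7], [2,7,8], [4,5,8], [4,6,7], [5,6,8], [6,7,8]

giving chain groups C_0 ≅ Z^8, C_1 ≅ Z^24, C_2 ≅ Z^16.

∂_1: C_1 → C_0 maps an edge to its endpoints' difference, ∂[p,q] = q − p.
As a 8×24 matrix over Z this has rank 7, with invariant factors (1,1,1,1,1,1,1).

Boundary ∂_2: C_2 → C_1 sends each 2-simplex [p,q,r] to [q,r] − [p,r] + [p,q]. For instance
  ∂[1,5,7] = [5,7] − [1,7] + [1,5],
  ∂[5,6,8] = [6,8] − [5,8] + [5,6].
This gives a 24×16 integer matrix of rank 15; reducing to Smith normal form yields diagonal entries (1,1,1,1,1,1,1,1,1,1,1,1,1,1,1).

From H_k ≅ ker(∂_k) / im(∂_{k+1}) we obtain:

  H_0: rank C_0 − rank ∂_1 = 8 − 7 = 1, and the invariant factors of ∂_1 are all 1, so H_0 = Z.
  H_1: rank ker ∂_1 − rank ∂_2 = (24 − 7) − 15 = 2, and the invariant factors of ∂_2 are all 1, so H_1 = Z^2.
  H_2: rank ker ∂_2 − rank ∂_3 = (16 − 15) − 0 = 1, and there is no ∂_3, so H_2 = Z.

Hence the Betti numbers are b_0 = 1, b_1 = 2, b_2 = 1.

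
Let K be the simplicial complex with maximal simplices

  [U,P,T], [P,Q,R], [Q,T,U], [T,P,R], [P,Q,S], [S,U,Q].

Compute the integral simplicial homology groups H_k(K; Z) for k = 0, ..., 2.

H_0 = Z,  H_1 = Z,  H_2 = 0.

We work with the vertex ordering P < Q < R < S < T < U. The simplices of K, each written with vertices in increasing order, are:

  0-simplices (6): P, Q, R, S, T, U
  1-simplices (12): PQ, PR, PS, PT, PU, QR, QS, QT, QU, RT, SU, TU
  2-simplices (6): PQR, PQS, PRT, PTU, QSU, QTU

Hence C_0 ≅ Z^6, C_1 ≅ Z^12, C_2 ≅ Z^6.

Boundary ∂_1: C_1 → C_0 is given by ∂[p,q] = [q] − [p].
The resulting 6×12 matrix has rank 5, and its Smith normal form has invariant factors (1,1,1,1,1).

∂_2: C_2 → C_1 acts by ∂[p,q,r] = [q,r] − [p,r] + [p,q]. For instance
  ∂PQS = QS − PS + PQ,
  ∂PQR = QR − PR + PQ.
As a 12×6 matrix over Z this has rank 6, with invariant factors (1,1,1,1,1,1).

Computing H_k = (kernel of ∂_k) / (image of ∂_{k+1}):

  H_0: rank C_0 − rank ∂_1 = 6 − 5 = 1, and the invariant factors of ∂_1 are all 1, so H_0 ≅ Z.
  H_1: rank ker ∂_1 − rank ∂_2 = (12 − 5) − 6 = 1, and the invariant factors of ∂_2 are all 1, so H_1 ≅ Z.
  H_2: rank ker ∂_2 − rank ∂_3 = (6 − 6) − 0 = 0, and there is no ∂_3, so H_2 ≅ 0.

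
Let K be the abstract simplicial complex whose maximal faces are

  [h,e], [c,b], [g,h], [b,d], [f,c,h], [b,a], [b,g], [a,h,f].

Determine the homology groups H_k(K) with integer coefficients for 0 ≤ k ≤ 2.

Fix the vertex order a < b < c < d < e < f < g < h and write every simplex with vertices in increasing order. Then dim K = 2 and the simplices of K are:

  0-simplices (8): a, b, c, d, e, f, g, h
  1-simplices (11): ab, af, ah, bc, bd, bg, cf, ch, eh, fh, gh
  2-simplices (2): afh, cfh

so the chain groups are C_0 ≅ Z^8, C_1 ≅ Z^11, C_2 ≅ Z^2.

The boundary map ∂_1: C_1 → C_0 maps an edge to its endpoints' difference, ∂[p,q] = q − p. For instance
  ∂bg = g − b.
The 8×11 boundary matrix has rank 7 and Smith normal form diag(1,1,1,1,1,1,1).

Boundary ∂_2: C_2 → C_1 sends each 2-simplex [p,q,r] to [q,r] − [p,r] + [p,q]. For instance
  ∂cfh = fh − ch + cf,
  ∂afh = fh − ah + af.
The 11×2 boundary matrix has rank 2 and Smith normal form diag(1,1).

Computing H_k = (kernel of ∂_k) / (image of ∂_{k+1}):

  H_0: rank C_0 − rank ∂_1 = 8 − 7 = 1, and the invariant factors of ∂_1 are all 1, so H_0 = Z.
  H_1: rank ker ∂_1 − rank ∂_2 = (11 − 7) − 2 = 2, and the invariant factors of ∂_2 are all 1, so H_1 = Z^2.
  H_2: rank ker ∂_2 − rank ∂_3 = (2 − 2) − 0 = 0, and there is no ∂_3, so H_2 = 0.

As a check, the Euler characteristic is 8 − 11 + 2 = -1, which agrees with 1 − 2 + 0 = -1.

H_0 = Z,  H_1 = Z^2,  H_2 = 0.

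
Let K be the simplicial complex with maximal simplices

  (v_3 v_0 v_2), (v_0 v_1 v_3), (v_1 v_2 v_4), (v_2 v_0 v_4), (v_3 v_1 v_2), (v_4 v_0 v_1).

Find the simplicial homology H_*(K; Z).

Fix the vertex order v_0 < v_1 < v_2 < v_3 < v_4 and write every simplex with vertices in increasing order. Then dim K = 2 and the simplices of K are:

  0-simplices (5): [v_0], [v_1], [v_2], [v_3], [v_4]
  1-simplices (9): [v_0,v_1], [v_0,v_2], [v_0,v_3], [v_0,v_4], [v_1,v_2], [v_1,v_3], [v_1,v_4], [v_2,v_3], [v_2,v_4]
  2-simplices (6): [v_0,v_1,v_3], [v_0,v_1,v_4], [v_0,v_2,v_3], [v_0,v_2,v_4], [v_1,v_2,v_3], [v_1,v_2,v_4]

giving chain groups C_0 ≅ Z^5, C_1 ≅ Z^9, C_2 ≅ Z^6.

Boundary ∂_1: C_1 → C_0 sends each edge [p,q] (with p < q) to q − p. For instance
  ∂[v_0,v_3] = [v_3] − [v_0].
As a 5×9 matrix over Z this has rank 4, with invariant factors (1,1,1,1).

∂_2: C_2 → C_1 maps a triangle to the signed sum of its edges. For instance
  ∂[v_0,v_2,v_3] = [v_2,v_3] − [v_0,v_3] + [v_0,v_2],
  ∂[v_0,v_1,v_3] = [v_1,v_3] − [v_0,v_3] + [v_0,v_1].
As a 9×6 matrix over Z this has rank 5, with invariant factors (1,1,1,1,1).

Reading off H_k = ker ∂_k / im ∂_{k+1}:

  H_0: rank C_0 − rank ∂_1 = 5 − 4 = 1, and the invariant factors of ∂_1 are all 1, so H_0 = Z.
  H_1: rank ker ∂_1 − rank ∂_2 = (9 − 4) − 5 = 0, and the invariant factors of ∂_2 are all 1, so H_1 = 0.
  H_2: rank ker ∂_2 − rank ∂_3 = (6 − 5) − 0 = 1, and there is no ∂_3, so H_2 = Z.

As a check, the Euler characteristic is 5 − 9 + 6 = 2, which agrees with 1 − 0 + 1 = 2.

H_0 = Z,  H_1 = 0,  H_2 = Z.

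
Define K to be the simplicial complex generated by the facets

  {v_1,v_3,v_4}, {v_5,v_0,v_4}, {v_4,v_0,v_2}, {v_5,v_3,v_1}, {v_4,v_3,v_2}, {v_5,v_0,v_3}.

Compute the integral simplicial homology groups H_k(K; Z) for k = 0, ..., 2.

H_0 ≅ Z,  H_1 ≅ Z,  H_2 = 0.

Order the vertices as v_0 < v_1 < v_2 < v_3 < v_4 < v_5. Listing each simplex with vertices in this order, K has dimension 2 with simplices:

  0-simplices (6): [v_0], [v_1], [v_2], [v_3], [v_4], [v_5]
  1-simplices (12): [v_0,v_2], [v_0,v_3], [v_0,v_4], [v_0,v_5], [v_1,v_3], [v_1,v_4], [v_1,v_5], [v_2,v_3], [v_2,v_4], [v_3,v_4], [v_3,v_5], [v_4,v_5]
  2-simplices (6): [v_0,v_2,v_4], [v_0,v_3,v_5], [v_0,v_4,v_5], [v_1,v_3,v_4], [v_1,v_3,v_5], [v_2,v_3,v_4]

Hence C_0 ≅ Z^6, C_1 ≅ Z^12, C_2 ≅ Z^6.

∂_1: C_1 → C_0 maps an edge to its endpoints' difference, ∂[p,q] = q − p. For instance
  ∂[v_1,v_5] = [v_5] − [v_1].
The 6×12 boundary matrix has rank 5 and Smith normal form diag(1,1,1,1,1).

∂_2: C_2 → C_1 acts by ∂[p,q,r] = [q,r] − [p,r] + [p,q]. For instance
  ∂[v_0,v_3,v_5] = [v_3,v_5] − [v_0,v_5] + [v_0,v_3],
  ∂[v_0,v_4,v_5] = [v_4,v_5] − [v_0,v_5] + [v_0,v_4].
As a 12×6 matrix over Z this has rank 6, with invariant factors (1,1,1,1,1,1).

Reading off H_k = ker ∂_k / im ∂_{k+1}:

  H_0: rank C_0 − rank ∂_1 = 6 − 5 = 1, and the invariant factors of ∂_1 are all 1, so H_0 ≅ Z.
  H_1: rank ker ∂_1 − rank ∂_2 = (12 − 5) − 6 = 1, and the invariant factors of ∂_2 are all 1, so H_1 ≅ Z.
  H_2: rank ker ∂_2 − rank ∂_3 = (6 − 6) − 0 = 0, and there is no ∂_3, so H_2 ≅ 0.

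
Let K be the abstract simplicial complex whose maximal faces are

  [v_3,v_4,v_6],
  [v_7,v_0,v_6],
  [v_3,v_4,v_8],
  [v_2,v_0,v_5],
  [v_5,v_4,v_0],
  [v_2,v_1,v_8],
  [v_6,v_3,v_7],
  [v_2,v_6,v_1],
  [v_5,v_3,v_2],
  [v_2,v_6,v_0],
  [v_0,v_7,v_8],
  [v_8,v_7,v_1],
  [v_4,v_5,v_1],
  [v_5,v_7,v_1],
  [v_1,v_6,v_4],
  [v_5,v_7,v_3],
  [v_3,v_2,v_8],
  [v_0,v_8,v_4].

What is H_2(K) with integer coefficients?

Order the vertices as v_0 < v_1 < v_2 < v_3 < v_4 < v_5 < v_6 < v_7 < v_8. Listing each simplex with vertices in this order, K has dimension 2 with simplices:

  0-simplices (9): [v_0], [v_1], [v_2], [v_3], [v_4], [v_5], [v_6], [v_7], [v_8]
  1-simplices (27): (27 of them)
  2-simplices (18): (18 of them)

Hence C_0 ≅ Z^9, C_1 ≅ Z^27, C_2 ≅ Z^18.

The boundary map ∂_1: C_1 → C_0 maps an edge to its endpoints' difference, ∂[p,q] = q − p. For instance
  ∂[v_3,v_5] = [v_5] − [v_3].
The 9×27 boundary matrix has rank 8 and Smith normal form diag(1,1,1,1,1,1,1,1).

Boundary ∂_2: C_2 → C_1 acts by ∂[p,q,r] = [q,r] − [p,r] + [p,q]. For instance
  ∂[v_0,v_6,v_7] = [v_6,v_7] − [v_0,v_7] + [v_0,v_6],
  ∂[v_1,v_2,v_6] = [v_2,v_6] − [v_1,v_6] + [v_1,v_2].
As a 27×18 matrix over Z this has rank 17, with invariant factors (1,1,1,1,1,1,1,1,1,1,1,1,1,1,1,1,1).

Computing H_k = (kernel of ∂_k) / (image of ∂_{k+1}):

  H_2: rank ker ∂_2 − rank ∂_3 = (18 − 17) − 0 = 1, and there is no ∂_3, so H_2 = Z.

H_2 ≅ Z.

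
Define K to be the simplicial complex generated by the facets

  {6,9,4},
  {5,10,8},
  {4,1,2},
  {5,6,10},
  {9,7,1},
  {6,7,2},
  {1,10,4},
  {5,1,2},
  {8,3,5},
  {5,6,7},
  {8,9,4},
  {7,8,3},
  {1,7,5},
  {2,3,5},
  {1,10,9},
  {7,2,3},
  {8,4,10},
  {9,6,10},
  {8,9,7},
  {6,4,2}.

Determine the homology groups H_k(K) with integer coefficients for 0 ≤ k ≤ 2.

H_0 = Z,  H_1 = Z ⊕ Z/2,  H_2 = 0.

Order the vertices as 1 < 2 < 3 < 4 < 5 < 6 < 7 < 8 < 9 < 10. Listing each simplex with vertices in this order, K has dimension 2 with simplices:

  0-simplices (10): [1], [2], [3], [4], [5], [6], [7], [8], [9], [10]
  1-simplices (30): (30 of them)
  2-simplices (20): (20 of them)

so the chain groups are C_0 ≅ Z^10, C_1 ≅ Z^30, C_2 ≅ Z^20.

The boundary map ∂_1: C_1 → C_0 maps an edge to its endpoints' difference, ∂[p,q] = q − p.
The resulting 10×30 matrix has rank 9, and its Smith normal form has invariant factors (1,1,1,1,1,1,1,1,1).

The boundary map ∂_2: C_2 → C_1 acts by ∂[p,q,r] = [q,r] − [p,r] + [p,q]. For instance
  ∂[3,5,8] = [5,8] − [3,8] + [3,5],
  ∂[1,4,10] = [4,10] − [1,10] + [1,4].
The 30×20 boundary matrix has rank 20 and Smith normal form diag(1,1,1,1,1,1,1,1,1,1,1,1,1,1,1,1,1,1,1,2).

Reading off H_k = ker ∂_k / im ∂_{k+1}:

  H_0: rank C_0 − rank ∂_1 = 10 − 9 = 1, and the invariant factors of ∂_1 are all 1, so H_0 = Z.
  H_1: rank ker ∂_1 − rank ∂_2 = (30 − 9) − 20 = 1, and ∂_2 has invariant factor 2 > 1, so H_1 = Z ⊕ Z/2.
  H_2: rank ker ∂_2 − rank ∂_3 = (20 − 20) − 0 = 0, and there is no ∂_3, so H_2 = 0.

As a check, the Euler characteristic is 10 − 30 + 20 = 0, which agrees with 1 − 1 + 0 = 0.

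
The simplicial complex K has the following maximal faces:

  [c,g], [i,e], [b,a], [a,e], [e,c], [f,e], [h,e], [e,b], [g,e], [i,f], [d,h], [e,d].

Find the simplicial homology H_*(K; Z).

K has 9 vertices, 12 edges.
rank ∂_0 = 0, rank ∂_1 = 8 ⇒ b_0 = 9 − 0 − 8 = 1; all invariant factors of ∂_1 are 1 so no torsion. So H_0 ≅ Z.
rank ∂_1 = 8, rank ∂_2 = 0 ⇒ b_1 = 12 − 8 − 0 = 4. So H_1 ≅ Z^4.

H_0 = Z,  H_1 = Z^4.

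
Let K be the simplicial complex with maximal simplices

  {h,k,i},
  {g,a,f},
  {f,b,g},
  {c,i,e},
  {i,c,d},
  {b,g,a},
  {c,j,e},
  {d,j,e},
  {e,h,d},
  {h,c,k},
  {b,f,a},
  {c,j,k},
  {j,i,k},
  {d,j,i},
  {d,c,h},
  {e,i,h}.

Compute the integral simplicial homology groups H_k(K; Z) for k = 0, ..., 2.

We work with the vertex ordering a < b < c < d < e < f < g < h < i < j < k. The simplices of K, each written with vertices in increasing order, are:

  0-simplices (11): a, b, c, d, e, f, g, h, i, j, k
  1-simplices (24): ab, af, ag, bf, bg, cd, ce, ch, ci, cj, ck, de, dh, di, dj, eh, ei, ej, fg, hi, hk, ij, ik, jk
  2-simplices (16): abf, abg, afg, bfg, cdh, cdi, cei, cej, chk, cjk, deh, dej, dij, ehi, hik, ijk

Hence C_0 ≅ Z^11, C_1 ≅ Z^24, C_2 ≅ Z^16.

∂_1: C_1 → C_0 sends each edge [p,q] (with p < q) to q − p.
This gives a 11×24 integer matrix of rank 9; reducing to Smith normal form yields diagonal entries (1,1,1,1,1,1,1,1,1).

Boundary ∂_2: C_2 → C_1 sends each 2-simplex [p,q,r] to [q,r] − [p,r] + [p,q]. For instance
  ∂abg = bg − ag + ab,
  ∂cej = ej − cj + ce.
This gives a 24×16 integer matrix of rank 15; reducing to Smith normal form yields diagonal entries (1,1,1,1,1,1,1,1,1,1,1,1,1,1,2).

Reading off H_k = ker ∂_k / im ∂_{k+1}:

  H_0: rank C_0 − rank ∂_1 = 11 − 9 = 2, and the invariant factors of ∂_1 are all 1, so H_0 = Z^2.
  H_1: rank ker ∂_1 − rank ∂_2 = (24 − 9) − 15 = 0, and ∂_2 has invariant factor 2 > 1, so H_1 = Z/2Z.
  H_2: rank ker ∂_2 − rank ∂_3 = (16 − 15) − 0 = 1, and there is no ∂_3, so H_2 = Z.

As a check, the Euler characteristic is 11 − 24 + 16 = 3, which agrees with 2 − 0 + 1 = 3.

H_0 = Z^2,  H_1 = Z/2Z,  H_2 = Z.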